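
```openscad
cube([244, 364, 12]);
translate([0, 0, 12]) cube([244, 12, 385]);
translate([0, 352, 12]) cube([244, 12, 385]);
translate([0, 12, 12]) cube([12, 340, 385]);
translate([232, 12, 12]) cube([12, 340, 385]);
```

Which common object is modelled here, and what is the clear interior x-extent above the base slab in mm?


An open box. The internal width is 220 mm.

A 244×364 base slab with four walls standing on it — an open box. The base is 244 mm wide and the walls are 12 mm thick, so the internal width is 244 − 2 × 12 = 220 mm.


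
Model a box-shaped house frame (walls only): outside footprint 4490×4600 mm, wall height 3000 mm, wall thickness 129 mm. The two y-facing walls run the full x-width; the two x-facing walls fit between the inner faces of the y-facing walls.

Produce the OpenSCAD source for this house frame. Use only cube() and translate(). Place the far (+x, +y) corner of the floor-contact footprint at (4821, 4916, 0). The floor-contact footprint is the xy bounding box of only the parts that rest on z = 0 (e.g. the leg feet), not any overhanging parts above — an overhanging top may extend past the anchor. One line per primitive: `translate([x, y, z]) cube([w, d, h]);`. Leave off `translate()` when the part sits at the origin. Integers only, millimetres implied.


translate([331, 316, 0]) cube([4490, 129, 3000]);
translate([331, 4787, 0]) cube([4490, 129, 3000]);
translate([331, 445, 0]) cube([129, 4342, 3000]);
translate([4692, 445, 0]) cube([129, 4342, 3000]);


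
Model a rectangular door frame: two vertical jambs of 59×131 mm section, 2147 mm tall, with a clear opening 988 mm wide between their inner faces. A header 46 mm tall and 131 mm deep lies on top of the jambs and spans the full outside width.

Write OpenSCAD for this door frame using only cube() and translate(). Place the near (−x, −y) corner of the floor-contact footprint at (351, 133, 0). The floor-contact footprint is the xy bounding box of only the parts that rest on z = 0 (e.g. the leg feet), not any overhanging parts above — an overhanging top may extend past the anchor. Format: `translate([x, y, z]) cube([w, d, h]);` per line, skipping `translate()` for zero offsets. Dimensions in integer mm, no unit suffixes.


translate([351, 133, 0]) cube([59, 131, 2147]);
translate([1398, 133, 0]) cube([59, 131, 2147]);
translate([351, 133, 2147]) cube([1106, 131, 46]);


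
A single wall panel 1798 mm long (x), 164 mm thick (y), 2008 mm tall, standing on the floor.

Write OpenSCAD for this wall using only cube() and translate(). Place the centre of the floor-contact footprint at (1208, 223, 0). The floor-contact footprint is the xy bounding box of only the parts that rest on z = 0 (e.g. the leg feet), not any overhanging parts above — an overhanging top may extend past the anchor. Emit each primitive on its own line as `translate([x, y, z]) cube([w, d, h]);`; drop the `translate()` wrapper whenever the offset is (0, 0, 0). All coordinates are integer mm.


translate([309, 141, 0]) cube([1798, 164, 2008]);


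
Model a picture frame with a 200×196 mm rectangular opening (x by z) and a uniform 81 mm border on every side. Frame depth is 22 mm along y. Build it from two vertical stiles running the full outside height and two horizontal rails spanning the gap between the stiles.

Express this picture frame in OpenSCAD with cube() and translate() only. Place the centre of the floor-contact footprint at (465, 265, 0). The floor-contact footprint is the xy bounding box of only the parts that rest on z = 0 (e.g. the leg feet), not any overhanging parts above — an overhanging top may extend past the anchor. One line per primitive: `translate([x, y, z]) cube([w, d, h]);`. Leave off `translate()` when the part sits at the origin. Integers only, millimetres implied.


translate([284, 254, 0]) cube([81, 22, 358]);
translate([565, 254, 0]) cube([81, 22, 358]);
translate([365, 254, 0]) cube([200, 22, 81]);
translate([365, 254, 277]) cube([200, 22, 81]);


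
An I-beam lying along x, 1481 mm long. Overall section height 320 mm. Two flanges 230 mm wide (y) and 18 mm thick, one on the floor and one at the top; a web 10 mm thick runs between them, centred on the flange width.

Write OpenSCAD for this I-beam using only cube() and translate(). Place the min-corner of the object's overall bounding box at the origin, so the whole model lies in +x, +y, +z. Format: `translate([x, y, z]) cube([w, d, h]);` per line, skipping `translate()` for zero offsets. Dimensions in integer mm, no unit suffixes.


cube([1481, 230, 18]);
translate([0, 110, 18]) cube([1481, 10, 284]);
translate([0, 0, 302]) cube([1481, 230, 18]);


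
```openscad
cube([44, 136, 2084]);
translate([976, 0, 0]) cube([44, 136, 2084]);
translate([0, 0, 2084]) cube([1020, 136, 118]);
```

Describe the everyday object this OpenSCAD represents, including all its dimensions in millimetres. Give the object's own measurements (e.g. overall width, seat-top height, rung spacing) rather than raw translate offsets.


A door frame. The clear opening is 932 mm wide and 2084 mm high. Two 44 mm wide jambs, 136 mm deep, stand either side of the opening from the floor to the top of the opening. A 118 mm thick head sits across the top of both jambs, spanning the full outside width of the frame.


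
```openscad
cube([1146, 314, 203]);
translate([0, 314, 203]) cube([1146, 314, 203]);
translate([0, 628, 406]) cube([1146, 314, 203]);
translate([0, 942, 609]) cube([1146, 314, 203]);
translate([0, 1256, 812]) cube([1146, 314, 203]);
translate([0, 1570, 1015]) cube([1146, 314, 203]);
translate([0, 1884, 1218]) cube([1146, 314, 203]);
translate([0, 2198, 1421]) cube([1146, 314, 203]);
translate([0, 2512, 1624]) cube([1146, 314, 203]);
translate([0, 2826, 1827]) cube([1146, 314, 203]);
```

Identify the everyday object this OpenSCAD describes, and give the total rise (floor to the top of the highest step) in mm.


A staircase. The total rise is 2030 mm.

10 identical blocks, each offset up and back from the previous — a staircase. Each step is 203 mm tall and there are 10 of them, so the total rise is 10 × 203 = 2030 mm.


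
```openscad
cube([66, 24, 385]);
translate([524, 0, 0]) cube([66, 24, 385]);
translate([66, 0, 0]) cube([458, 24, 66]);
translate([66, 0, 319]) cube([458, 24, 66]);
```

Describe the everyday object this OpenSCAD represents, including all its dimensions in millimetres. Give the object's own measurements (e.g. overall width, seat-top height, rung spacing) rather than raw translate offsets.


A rectangular picture frame lying in the x–z plane (depth along y). The opening is 458 mm wide (x) by 253 mm tall (z), surrounded by a border 66 mm wide on all four sides. The frame is 24 mm deep and is made of two full-height vertical stiles with two horizontal rails fitted between them.


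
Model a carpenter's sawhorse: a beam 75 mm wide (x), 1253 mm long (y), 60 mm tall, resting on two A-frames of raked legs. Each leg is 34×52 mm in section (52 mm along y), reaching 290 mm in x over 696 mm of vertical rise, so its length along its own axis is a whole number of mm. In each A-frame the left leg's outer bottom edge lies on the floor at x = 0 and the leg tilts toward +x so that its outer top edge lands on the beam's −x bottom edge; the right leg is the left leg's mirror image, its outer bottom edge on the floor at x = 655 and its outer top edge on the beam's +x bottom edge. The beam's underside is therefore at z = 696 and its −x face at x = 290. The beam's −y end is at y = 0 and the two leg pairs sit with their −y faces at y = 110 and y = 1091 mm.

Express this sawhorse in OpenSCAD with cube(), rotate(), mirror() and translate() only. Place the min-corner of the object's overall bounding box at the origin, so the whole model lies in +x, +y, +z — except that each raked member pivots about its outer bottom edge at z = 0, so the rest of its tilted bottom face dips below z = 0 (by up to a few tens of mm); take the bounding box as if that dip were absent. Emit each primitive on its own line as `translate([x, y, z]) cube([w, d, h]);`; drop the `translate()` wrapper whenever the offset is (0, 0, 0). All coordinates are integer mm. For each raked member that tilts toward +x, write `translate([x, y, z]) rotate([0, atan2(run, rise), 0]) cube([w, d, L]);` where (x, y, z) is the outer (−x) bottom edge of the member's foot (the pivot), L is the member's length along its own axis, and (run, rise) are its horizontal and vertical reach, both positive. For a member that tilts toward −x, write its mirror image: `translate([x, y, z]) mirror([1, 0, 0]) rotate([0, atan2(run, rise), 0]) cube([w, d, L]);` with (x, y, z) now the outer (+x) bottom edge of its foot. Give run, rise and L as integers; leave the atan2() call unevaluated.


// leg length = √(290² + 696²) = 754
// right-leg outer foot x = 2·290 + 75 = 655
// beam min-corner = (290, 0, 696)
translate([290, 0, 696]) cube([75, 1253, 60]);
translate([0, 110, 0]) rotate([0, atan2(290, 696), 0]) cube([34, 52, 754]);
translate([655, 110, 0]) mirror([1, 0, 0]) rotate([0, atan2(290, 696), 0]) cube([34, 52, 754]);
translate([0, 1091, 0]) rotate([0, atan2(290, 696), 0]) cube([34, 52, 754]);
translate([655, 1091, 0]) mirror([1, 0, 0]) rotate([0, atan2(290, 696), 0]) cube([34, 52, 754]);


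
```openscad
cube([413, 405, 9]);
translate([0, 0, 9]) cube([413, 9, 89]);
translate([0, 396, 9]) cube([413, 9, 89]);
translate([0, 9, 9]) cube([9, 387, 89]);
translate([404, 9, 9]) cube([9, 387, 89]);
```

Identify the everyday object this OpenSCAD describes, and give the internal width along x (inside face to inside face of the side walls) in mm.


An open box. The internal width is 395 mm.

A 413×405 base slab with four walls standing on it — an open box. The base is 413 mm wide and the walls are 9 mm thick, so the internal width is 413 − 2 × 9 = 395 mm.


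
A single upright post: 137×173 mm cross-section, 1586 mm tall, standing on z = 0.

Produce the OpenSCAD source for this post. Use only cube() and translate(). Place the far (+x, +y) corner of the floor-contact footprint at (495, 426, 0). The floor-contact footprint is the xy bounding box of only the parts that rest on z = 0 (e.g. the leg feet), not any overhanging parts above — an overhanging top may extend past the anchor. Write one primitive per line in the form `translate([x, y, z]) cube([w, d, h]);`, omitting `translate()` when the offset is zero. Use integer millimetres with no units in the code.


translate([358, 253, 0]) cube([137, 173, 1586]);


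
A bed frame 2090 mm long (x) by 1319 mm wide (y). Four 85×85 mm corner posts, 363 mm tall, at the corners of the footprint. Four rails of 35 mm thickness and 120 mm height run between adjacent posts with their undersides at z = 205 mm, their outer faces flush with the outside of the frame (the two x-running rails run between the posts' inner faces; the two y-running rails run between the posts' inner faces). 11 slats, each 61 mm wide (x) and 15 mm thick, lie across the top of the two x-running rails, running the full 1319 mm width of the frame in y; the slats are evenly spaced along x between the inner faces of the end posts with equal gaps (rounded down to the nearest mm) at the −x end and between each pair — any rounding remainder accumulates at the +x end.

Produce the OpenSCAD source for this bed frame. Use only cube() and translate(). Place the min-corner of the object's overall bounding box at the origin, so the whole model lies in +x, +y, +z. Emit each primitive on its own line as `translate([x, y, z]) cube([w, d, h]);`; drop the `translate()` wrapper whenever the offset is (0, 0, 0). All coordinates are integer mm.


// slat z = rail_z + rail_h = 205 + 120 = 325
// slat gap = ⌊(1920 − 11·61) / 12⌋ = 104
cube([85, 85, 363]);
translate([0, 1234, 0]) cube([85, 85, 363]);
translate([2005, 0, 0]) cube([85, 85, 363]);
translate([2005, 1234, 0]) cube([85, 85, 363]);
translate([85, 0, 205]) cube([1920, 35, 120]);
translate([85, 1284, 205]) cube([1920, 35, 120]);
translate([0, 85, 205]) cube([35, 1149, 120]);
translate([2055, 85, 205]) cube([35, 1149, 120]);
translate([189, 0, 325]) cube([61, 1319, 15]);
translate([354, 0, 325]) cube([61, 1319, 15]);
translate([519, 0, 325]) cube([61, 1319, 15]);
translate([684, 0, 325]) cube([61, 1319, 15]);
translate([849, 0, 325]) cube([61, 1319, 15]);
translate([1014, 0, 325]) cube([61, 1319, 15]);
translate([1179, 0, 325]) cube([61, 1319, 15]);
translate([1344, 0, 325]) cube([61, 1319, 15]);
translate([1509, 0, 325]) cube([61, 1319, 15]);
translate([1674, 0, 325]) cube([61, 1319, 15]);
translate([1839, 0, 325]) cube([61, 1319, 15]);


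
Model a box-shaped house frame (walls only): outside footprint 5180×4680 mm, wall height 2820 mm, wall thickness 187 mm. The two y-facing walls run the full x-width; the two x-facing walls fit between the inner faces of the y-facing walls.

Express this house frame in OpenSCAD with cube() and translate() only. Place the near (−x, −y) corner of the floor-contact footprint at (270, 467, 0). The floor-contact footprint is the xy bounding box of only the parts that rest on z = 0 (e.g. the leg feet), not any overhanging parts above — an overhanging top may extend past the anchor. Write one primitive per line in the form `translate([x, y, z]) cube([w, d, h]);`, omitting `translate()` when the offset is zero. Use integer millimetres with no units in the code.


translate([270, 467, 0]) cube([5180, 187, 2820]);
translate([270, 4960, 0]) cube([5180, 187, 2820]);
translate([270, 654, 0]) cube([187, 4306, 2820]);
translate([5263, 654, 0]) cube([187, 4306, 2820]);


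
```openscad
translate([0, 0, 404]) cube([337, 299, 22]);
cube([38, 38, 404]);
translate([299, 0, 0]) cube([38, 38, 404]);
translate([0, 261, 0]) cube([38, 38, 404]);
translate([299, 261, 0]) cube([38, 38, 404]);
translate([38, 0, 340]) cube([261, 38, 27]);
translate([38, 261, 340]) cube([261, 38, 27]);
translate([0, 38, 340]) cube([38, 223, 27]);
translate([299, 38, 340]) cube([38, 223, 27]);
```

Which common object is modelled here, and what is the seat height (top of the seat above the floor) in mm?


A stool. The seat height is 426 mm.

A 337×299×22 slab at z = 404 on four corner posts — a stool. The seat top is 404 + 22 = 426 mm.


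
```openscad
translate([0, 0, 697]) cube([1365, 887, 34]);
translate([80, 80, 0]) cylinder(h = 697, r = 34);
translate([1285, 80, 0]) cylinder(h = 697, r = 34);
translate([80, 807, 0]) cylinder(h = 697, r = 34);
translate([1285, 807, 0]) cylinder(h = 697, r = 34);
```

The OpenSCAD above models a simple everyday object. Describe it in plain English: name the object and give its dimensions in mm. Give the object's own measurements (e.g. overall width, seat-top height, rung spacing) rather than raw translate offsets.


A rectangular dining table. The top is 1365×887×34 mm with its upper surface at z = 731 mm. It stands on four round legs of 68 mm diameter, each leg's bounding box inset 46 mm from the nearest pair of top edges, running from the floor to the underside of the top.


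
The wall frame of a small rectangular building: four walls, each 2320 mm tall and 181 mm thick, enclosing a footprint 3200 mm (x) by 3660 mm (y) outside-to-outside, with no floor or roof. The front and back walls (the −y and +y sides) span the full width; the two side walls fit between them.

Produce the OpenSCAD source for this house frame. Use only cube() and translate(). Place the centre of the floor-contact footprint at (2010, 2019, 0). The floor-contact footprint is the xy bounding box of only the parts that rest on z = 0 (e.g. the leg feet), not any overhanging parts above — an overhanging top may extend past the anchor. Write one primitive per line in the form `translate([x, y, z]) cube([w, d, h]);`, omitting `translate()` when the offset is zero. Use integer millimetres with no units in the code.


translate([410, 189, 0]) cube([3200, 181, 2320]);
translate([410, 3668, 0]) cube([3200, 181, 2320]);
translate([410, 370, 0]) cube([181, 3298, 2320]);
translate([3429, 370, 0]) cube([181, 3298, 2320]);


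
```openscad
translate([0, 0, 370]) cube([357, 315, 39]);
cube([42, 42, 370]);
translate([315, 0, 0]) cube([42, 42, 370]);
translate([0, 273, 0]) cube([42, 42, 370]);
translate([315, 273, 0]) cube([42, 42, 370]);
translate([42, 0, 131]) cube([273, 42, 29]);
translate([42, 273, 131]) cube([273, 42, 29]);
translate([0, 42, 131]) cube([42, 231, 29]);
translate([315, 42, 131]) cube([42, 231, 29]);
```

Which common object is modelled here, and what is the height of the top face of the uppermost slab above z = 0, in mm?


A stool. The seat height is 409 mm.

A 357×315×39 slab at z = 370 on four corner posts — a stool. The seat top is 370 + 39 = 409 mm.


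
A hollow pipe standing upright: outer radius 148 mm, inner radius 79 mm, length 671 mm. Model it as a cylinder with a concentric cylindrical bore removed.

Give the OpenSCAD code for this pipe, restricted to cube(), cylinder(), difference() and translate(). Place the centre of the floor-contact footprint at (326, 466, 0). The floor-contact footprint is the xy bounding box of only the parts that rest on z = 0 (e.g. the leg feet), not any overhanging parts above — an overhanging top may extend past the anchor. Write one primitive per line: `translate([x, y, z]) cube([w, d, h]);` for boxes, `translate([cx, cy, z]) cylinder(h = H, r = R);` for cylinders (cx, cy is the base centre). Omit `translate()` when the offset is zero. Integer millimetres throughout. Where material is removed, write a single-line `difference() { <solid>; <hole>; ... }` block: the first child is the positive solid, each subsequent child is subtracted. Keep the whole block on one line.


difference() { translate([326, 466, 0]) cylinder(h = 671, r = 148); translate([326, 466, 0]) cylinder(h = 671, r = 79); }


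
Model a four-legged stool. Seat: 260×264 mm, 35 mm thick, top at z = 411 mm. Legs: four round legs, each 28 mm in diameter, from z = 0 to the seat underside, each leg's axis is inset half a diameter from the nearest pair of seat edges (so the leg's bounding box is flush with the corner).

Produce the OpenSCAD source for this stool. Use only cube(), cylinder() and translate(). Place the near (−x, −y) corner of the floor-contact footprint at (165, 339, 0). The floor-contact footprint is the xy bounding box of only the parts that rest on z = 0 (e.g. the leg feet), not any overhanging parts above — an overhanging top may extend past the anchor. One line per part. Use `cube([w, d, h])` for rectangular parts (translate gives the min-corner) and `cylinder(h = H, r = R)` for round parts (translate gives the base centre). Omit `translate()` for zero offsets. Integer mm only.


translate([165, 339, 376]) cube([260, 264, 35]);
translate([179, 353, 0]) cylinder(h = 376, r = 14);
translate([411, 353, 0]) cylinder(h = 376, r = 14);
translate([179, 589, 0]) cylinder(h = 376, r = 14);
translate([411, 589, 0]) cylinder(h = 376, r = 14);


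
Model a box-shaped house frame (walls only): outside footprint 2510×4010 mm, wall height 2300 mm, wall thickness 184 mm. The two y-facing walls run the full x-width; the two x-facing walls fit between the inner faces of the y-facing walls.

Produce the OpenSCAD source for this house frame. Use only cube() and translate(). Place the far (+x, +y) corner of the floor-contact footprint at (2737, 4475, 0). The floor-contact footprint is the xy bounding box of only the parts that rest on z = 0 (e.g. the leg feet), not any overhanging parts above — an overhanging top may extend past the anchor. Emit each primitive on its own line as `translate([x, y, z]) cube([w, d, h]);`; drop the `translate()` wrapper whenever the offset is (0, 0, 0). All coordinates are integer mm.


translate([227, 465, 0]) cube([2510, 184, 2300]);
translate([227, 4291, 0]) cube([2510, 184, 2300]);
translate([227, 649, 0]) cube([184, 3642, 2300]);
translate([2553, 649, 0]) cube([184, 3642, 2300]);


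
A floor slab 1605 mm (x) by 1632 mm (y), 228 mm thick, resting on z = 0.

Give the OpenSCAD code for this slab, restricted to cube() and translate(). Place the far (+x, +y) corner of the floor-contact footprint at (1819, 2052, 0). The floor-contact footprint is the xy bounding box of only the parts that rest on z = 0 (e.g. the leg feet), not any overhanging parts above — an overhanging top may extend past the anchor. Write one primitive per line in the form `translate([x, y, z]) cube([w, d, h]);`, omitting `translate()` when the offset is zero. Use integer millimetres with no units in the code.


translate([214, 420, 0]) cube([1605, 1632, 228]);


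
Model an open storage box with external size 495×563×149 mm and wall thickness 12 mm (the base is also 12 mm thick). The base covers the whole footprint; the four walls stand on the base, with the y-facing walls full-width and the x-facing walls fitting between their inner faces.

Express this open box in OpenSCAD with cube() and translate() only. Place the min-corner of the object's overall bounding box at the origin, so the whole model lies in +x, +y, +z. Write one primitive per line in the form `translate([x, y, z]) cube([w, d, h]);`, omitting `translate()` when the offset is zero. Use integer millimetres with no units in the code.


cube([495, 563, 12]);
translate([0, 0, 12]) cube([495, 12, 137]);
translate([0, 551, 12]) cube([495, 12, 137]);
translate([0, 12, 12]) cube([12, 539, 137]);
translate([483, 12, 12]) cube([12, 539, 137]);


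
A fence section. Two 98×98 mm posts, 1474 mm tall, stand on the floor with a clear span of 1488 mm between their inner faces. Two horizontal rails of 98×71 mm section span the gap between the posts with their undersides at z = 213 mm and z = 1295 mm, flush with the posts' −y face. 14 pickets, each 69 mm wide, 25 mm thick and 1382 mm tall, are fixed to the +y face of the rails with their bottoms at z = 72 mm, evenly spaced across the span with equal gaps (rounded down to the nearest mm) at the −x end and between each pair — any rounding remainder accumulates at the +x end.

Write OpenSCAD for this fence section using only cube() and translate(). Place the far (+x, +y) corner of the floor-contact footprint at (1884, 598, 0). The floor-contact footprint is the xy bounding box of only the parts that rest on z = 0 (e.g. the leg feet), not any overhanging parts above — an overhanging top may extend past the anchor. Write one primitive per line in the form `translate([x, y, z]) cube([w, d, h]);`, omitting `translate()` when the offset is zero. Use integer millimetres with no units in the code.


translate([200, 500, 0]) cube([98, 98, 1474]);
translate([1786, 500, 0]) cube([98, 98, 1474]);
translate([298, 500, 213]) cube([1488, 98, 71]);
translate([298, 500, 1295]) cube([1488, 98, 71]);
translate([332, 598, 72]) cube([69, 25, 1382]);
translate([435, 598, 72]) cube([69, 25, 1382]);
translate([538, 598, 72]) cube([69, 25, 1382]);
translate([641, 598, 72]) cube([69, 25, 1382]);
translate([744, 598, 72]) cube([69, 25, 1382]);
translate([847, 598, 72]) cube([69, 25, 1382]);
translate([950, 598, 72]) cube([69, 25, 1382]);
translate([1053, 598, 72]) cube([69, 25, 1382]);
translate([1156, 598, 72]) cube([69, 25, 1382]);
translate([1259, 598, 72]) cube([69, 25, 1382]);
translate([1362, 598, 72]) cube([69, 25, 1382]);
translate([1465, 598, 72]) cube([69, 25, 1382]);
translate([1568, 598, 72]) cube([69, 25, 1382]);
translate([1671, 598, 72]) cube([69, 25, 1382]);


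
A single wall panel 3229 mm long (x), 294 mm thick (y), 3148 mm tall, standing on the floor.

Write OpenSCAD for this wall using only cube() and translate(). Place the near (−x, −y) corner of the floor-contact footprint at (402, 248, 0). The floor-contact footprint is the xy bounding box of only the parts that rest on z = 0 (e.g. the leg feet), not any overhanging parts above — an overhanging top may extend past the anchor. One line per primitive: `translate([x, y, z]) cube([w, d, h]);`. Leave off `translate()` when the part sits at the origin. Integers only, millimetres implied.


translate([402, 248, 0]) cube([3229, 294, 3148]);


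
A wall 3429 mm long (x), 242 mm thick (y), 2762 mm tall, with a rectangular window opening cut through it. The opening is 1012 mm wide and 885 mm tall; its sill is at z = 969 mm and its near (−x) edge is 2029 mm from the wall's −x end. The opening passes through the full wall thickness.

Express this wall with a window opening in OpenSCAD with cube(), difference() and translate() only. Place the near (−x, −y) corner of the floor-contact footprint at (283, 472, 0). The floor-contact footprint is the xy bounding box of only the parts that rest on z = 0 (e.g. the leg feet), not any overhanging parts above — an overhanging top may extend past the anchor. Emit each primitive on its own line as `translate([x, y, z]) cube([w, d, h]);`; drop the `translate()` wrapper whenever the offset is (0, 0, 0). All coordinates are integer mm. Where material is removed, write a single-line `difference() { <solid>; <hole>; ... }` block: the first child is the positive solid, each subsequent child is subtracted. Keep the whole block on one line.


difference() { translate([283, 472, 0]) cube([3429, 242, 2762]); translate([2312, 472, 969]) cube([1012, 242, 885]); }


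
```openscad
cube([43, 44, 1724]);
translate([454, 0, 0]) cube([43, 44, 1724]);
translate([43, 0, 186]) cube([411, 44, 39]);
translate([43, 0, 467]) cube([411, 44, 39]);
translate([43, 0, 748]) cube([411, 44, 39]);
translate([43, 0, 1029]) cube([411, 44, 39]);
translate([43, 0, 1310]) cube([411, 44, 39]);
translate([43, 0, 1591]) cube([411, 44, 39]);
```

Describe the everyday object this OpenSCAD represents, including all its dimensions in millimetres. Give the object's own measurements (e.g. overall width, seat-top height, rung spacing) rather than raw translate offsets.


A straight ladder. Two 43×44 mm vertical rails, 1724 mm tall, stand 497 mm apart (outside-to-outside) with their front faces coplanar on the −y side. 6 rungs, each 44 mm deep and 39 mm tall, span between the inner faces of the rails, front faces flush with the rails. The lowest rung's underside is at z = 186 mm and rungs are spaced 281 mm apart (underside to underside).


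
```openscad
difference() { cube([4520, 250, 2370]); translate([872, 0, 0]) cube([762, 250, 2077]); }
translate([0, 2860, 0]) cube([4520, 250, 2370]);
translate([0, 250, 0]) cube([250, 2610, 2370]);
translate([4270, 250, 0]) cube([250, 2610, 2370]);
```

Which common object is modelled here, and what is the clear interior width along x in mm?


A single room. The interior width is 4020 mm.

Four walls enclosing a rectangle with a door in the front wall — a room. Outside width 4520 minus two 250 mm walls gives 4020 mm.


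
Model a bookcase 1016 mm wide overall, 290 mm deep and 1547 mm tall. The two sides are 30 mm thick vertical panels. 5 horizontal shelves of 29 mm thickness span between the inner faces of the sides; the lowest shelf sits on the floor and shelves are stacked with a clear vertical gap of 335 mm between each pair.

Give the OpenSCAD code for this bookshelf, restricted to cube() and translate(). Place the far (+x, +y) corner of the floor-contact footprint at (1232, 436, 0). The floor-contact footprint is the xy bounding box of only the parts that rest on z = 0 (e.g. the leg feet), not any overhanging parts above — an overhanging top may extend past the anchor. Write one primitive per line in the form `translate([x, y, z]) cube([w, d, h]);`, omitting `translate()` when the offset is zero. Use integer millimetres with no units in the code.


translate([216, 146, 0]) cube([30, 290, 1547]);
translate([1202, 146, 0]) cube([30, 290, 1547]);
translate([246, 146, 0]) cube([956, 290, 29]);
translate([246, 146, 364]) cube([956, 290, 29]);
translate([246, 146, 728]) cube([956, 290, 29]);
translate([246, 146, 1092]) cube([956, 290, 29]);
translate([246, 146, 1456]) cube([956, 290, 29]);


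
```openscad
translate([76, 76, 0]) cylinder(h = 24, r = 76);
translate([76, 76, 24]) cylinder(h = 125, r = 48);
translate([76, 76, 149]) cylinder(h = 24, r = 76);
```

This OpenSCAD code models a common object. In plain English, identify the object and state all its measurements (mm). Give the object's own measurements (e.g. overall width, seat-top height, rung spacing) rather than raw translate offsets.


A spool: two coaxial disc flanges of radius 76 mm and thickness 24 mm, joined by a core cylinder of radius 48 mm and height 125 mm. The lower flange rests on z = 0 and the three cylinders share a vertical axis.


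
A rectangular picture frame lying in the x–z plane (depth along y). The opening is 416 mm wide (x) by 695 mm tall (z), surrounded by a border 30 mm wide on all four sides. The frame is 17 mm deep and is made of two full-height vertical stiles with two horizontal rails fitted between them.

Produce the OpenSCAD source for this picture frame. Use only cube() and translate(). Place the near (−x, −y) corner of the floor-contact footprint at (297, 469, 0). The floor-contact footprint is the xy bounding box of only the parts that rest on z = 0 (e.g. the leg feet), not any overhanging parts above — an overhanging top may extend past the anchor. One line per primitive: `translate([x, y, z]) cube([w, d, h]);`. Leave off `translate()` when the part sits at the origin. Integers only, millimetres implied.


translate([297, 469, 0]) cube([30, 17, 755]);
translate([743, 469, 0]) cube([30, 17, 755]);
translate([327, 469, 0]) cube([416, 17, 30]);
translate([327, 469, 725]) cube([416, 17, 30]);


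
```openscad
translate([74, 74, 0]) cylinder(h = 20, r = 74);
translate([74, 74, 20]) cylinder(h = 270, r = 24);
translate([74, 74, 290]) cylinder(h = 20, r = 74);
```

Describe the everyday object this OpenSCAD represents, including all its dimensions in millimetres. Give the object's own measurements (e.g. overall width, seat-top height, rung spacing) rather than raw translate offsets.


A spool: two coaxial disc flanges of radius 74 mm and thickness 20 mm, joined by a core cylinder of radius 24 mm and height 270 mm. The lower flange rests on z = 0 and the three cylinders share a vertical axis.


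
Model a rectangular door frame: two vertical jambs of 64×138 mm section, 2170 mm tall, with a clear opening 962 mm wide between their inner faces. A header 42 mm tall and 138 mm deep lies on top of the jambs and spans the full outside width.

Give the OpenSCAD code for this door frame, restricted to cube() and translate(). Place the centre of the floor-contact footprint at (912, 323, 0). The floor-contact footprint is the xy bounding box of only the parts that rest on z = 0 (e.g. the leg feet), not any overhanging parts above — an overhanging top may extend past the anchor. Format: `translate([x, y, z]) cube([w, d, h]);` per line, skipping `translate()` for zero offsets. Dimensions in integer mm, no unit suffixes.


translate([367, 254, 0]) cube([64, 138, 2170]);
translate([1393, 254, 0]) cube([64, 138, 2170]);
translate([367, 254, 2170]) cube([1090, 138, 42]);


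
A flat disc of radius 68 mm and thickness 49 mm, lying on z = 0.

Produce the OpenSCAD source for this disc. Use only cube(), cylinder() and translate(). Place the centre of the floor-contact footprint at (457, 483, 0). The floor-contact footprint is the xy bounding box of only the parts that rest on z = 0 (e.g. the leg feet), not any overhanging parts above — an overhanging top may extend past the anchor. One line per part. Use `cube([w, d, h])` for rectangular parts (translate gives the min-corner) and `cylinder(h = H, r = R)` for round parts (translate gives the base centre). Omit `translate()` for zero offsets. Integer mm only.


translate([457, 483, 0]) cylinder(h = 49, r = 68);


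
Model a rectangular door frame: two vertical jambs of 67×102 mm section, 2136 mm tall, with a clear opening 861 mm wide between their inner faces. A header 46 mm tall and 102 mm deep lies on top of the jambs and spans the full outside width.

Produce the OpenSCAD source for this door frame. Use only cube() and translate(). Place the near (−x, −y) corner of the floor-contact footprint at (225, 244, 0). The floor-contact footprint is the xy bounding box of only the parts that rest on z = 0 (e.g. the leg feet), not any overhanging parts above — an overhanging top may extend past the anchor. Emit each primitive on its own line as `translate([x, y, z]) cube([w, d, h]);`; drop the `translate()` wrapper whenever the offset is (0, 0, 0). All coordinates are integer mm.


translate([225, 244, 0]) cube([67, 102, 2136]);
translate([1153, 244, 0]) cube([67, 102, 2136]);
translate([225, 244, 2136]) cube([995, 102, 46]);


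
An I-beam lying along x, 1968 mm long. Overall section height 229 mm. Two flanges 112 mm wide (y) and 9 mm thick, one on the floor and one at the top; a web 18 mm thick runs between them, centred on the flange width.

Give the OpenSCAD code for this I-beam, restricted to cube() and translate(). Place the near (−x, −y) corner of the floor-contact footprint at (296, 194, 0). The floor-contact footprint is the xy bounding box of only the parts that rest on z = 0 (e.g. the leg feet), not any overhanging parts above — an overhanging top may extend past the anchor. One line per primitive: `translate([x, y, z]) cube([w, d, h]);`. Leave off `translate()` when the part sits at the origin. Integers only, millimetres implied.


translate([296, 194, 0]) cube([1968, 112, 9]);
translate([296, 241, 9]) cube([1968, 18, 211]);
translate([296, 194, 220]) cube([1968, 112, 9]);


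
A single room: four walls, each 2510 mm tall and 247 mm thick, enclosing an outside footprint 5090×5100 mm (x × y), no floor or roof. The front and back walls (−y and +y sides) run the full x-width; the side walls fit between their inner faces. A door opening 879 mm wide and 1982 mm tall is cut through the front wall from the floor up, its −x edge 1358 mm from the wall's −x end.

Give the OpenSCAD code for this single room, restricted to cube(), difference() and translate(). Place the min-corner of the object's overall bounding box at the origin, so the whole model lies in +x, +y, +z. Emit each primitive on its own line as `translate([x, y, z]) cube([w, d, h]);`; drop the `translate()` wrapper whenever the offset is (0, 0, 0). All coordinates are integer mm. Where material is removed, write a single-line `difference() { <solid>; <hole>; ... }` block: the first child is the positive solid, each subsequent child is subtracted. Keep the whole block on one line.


difference() { cube([5090, 247, 2510]); translate([1358, 0, 0]) cube([879, 247, 1982]); }
translate([0, 4853, 0]) cube([5090, 247, 2510]);
translate([0, 247, 0]) cube([247, 4606, 2510]);
translate([4843, 247, 0]) cube([247, 4606, 2510]);


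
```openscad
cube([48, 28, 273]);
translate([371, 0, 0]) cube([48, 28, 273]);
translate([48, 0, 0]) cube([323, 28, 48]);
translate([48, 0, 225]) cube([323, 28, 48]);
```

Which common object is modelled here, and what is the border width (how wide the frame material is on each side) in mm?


A picture frame. The border width is 48 mm.

Four thin pieces enclosing a rectangular opening — a picture frame. The two full-height stiles are 273 mm tall; the top rail sits at z = 225 and is 48 mm tall, so the border above the opening is 273 − 225 = 48 mm, matching the stile x-width.


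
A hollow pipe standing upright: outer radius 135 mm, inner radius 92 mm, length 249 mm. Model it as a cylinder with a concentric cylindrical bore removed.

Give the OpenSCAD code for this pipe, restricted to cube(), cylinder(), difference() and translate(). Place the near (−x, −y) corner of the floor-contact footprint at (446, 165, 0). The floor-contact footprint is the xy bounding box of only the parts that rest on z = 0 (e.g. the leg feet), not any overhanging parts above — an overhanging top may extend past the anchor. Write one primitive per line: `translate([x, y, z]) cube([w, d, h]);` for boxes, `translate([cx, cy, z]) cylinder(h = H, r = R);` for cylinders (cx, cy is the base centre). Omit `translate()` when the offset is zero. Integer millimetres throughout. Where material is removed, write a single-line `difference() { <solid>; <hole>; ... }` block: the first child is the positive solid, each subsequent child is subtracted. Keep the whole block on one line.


difference() { translate([581, 300, 0]) cylinder(h = 249, r = 135); translate([581, 300, 0]) cylinder(h = 249, r = 92); }


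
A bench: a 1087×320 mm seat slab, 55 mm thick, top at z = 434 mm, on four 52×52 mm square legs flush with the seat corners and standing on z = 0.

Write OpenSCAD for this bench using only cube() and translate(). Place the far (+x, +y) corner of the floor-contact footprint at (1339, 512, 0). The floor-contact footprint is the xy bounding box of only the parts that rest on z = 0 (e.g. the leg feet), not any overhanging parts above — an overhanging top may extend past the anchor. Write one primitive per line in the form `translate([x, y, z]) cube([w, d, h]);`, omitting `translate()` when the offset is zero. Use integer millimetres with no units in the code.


translate([252, 192, 379]) cube([1087, 320, 55]);
translate([252, 192, 0]) cube([52, 52, 379]);
translate([252, 460, 0]) cube([52, 52, 379]);
translate([1287, 192, 0]) cube([52, 52, 379]);
translate([1287, 460, 0]) cube([52, 52, 379]);


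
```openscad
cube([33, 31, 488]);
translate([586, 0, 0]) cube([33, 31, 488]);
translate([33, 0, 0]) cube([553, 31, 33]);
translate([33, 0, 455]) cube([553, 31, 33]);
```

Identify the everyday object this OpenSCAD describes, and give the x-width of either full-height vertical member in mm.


A picture frame. The border width is 33 mm.

Four thin pieces enclosing a rectangular opening — a picture frame. The two full-height stiles are 488 mm tall; the top rail sits at z = 455 and is 33 mm tall, so the border above the opening is 488 − 455 = 33 mm, matching the stile x-width.


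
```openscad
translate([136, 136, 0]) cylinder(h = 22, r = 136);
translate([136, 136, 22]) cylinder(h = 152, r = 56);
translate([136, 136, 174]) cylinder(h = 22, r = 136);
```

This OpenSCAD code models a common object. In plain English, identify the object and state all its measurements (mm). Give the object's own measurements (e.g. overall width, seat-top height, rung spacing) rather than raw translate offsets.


A spool: two coaxial disc flanges of radius 136 mm and thickness 22 mm, joined by a core cylinder of radius 56 mm and height 152 mm. The lower flange rests on z = 0 and the three cylinders share a vertical axis.


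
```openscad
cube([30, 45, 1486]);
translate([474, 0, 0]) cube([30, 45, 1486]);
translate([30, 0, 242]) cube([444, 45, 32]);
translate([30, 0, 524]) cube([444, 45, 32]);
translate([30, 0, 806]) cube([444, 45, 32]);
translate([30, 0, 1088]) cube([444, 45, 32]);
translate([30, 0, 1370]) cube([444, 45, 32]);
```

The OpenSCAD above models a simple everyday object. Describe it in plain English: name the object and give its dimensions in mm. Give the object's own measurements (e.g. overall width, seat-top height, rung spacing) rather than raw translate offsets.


A straight ladder. Two 30×45 mm vertical rails, 1486 mm tall, stand 504 mm apart (outside-to-outside) with their front faces coplanar on the −y side. 5 rungs, each 45 mm deep and 32 mm tall, span between the inner faces of the rails, front faces flush with the rails. The lowest rung's underside is at z = 242 mm and rungs are spaced 282 mm apart (underside to underside).


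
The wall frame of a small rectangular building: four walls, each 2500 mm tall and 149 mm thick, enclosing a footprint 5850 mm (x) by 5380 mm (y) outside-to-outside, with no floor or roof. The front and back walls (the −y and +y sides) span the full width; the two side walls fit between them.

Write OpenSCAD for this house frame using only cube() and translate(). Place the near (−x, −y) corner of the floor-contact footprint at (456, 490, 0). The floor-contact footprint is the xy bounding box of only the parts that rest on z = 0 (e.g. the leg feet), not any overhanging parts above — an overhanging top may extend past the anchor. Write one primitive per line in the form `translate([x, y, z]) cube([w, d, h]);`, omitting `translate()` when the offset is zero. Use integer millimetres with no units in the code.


translate([456, 490, 0]) cube([5850, 149, 2500]);
translate([456, 5721, 0]) cube([5850, 149, 2500]);
translate([456, 639, 0]) cube([149, 5082, 2500]);
translate([6157, 639, 0]) cube([149, 5082, 2500]);
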